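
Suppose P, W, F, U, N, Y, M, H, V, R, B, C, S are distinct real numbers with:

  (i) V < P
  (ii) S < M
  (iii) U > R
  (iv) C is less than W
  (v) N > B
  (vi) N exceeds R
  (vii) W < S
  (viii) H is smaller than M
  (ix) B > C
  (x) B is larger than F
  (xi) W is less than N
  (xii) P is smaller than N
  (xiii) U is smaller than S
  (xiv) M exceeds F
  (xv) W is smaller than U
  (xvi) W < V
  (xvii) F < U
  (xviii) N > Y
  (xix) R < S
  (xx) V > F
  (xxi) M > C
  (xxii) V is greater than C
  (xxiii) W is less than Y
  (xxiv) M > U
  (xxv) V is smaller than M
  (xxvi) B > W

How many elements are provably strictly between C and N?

5

The relations place C below N. An element lies strictly between them when it is forced above C and also forced below N.
Above C: {W, U, V, P, S, Y, B, M}. Below N: {W, R, F, V, P, Y, B}.
Intersection: {W, V, P, Y, B} — 5.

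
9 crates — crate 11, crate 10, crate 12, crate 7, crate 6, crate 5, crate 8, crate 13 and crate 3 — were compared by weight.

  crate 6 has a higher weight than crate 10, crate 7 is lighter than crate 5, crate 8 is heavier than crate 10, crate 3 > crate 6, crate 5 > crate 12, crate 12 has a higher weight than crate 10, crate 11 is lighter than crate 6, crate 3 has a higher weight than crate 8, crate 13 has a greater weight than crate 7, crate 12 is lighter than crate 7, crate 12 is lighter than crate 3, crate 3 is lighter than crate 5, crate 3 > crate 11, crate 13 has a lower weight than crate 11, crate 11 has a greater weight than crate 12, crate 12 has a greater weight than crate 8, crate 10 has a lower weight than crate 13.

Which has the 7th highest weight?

Chaining the given pairs: crate 10 < crate 8 < crate 12 < crate 7 < crate 13 < crate 11 < crate 6 < crate 3 < crate 5.
Counting 7 from the largest end gives crate 12.

crate 12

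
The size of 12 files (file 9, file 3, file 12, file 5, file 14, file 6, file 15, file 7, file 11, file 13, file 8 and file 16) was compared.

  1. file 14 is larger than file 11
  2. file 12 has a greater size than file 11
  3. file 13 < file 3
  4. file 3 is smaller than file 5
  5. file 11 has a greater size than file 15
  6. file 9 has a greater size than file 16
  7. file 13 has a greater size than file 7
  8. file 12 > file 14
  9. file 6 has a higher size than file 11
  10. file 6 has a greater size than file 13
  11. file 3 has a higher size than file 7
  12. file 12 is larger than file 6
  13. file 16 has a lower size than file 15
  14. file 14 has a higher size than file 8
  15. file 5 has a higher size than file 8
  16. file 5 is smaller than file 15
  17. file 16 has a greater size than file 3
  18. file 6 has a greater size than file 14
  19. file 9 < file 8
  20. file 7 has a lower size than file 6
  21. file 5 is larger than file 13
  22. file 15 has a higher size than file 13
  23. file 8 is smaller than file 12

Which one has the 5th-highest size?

Piecing the relations together gives one ordering: file 7 < file 13 < file 3 < file 16 < file 9 < file 8 < file 5 < file 15 < file 11 < file 14 < file 6 < file 12.
The 5th largest is file 15.

file 15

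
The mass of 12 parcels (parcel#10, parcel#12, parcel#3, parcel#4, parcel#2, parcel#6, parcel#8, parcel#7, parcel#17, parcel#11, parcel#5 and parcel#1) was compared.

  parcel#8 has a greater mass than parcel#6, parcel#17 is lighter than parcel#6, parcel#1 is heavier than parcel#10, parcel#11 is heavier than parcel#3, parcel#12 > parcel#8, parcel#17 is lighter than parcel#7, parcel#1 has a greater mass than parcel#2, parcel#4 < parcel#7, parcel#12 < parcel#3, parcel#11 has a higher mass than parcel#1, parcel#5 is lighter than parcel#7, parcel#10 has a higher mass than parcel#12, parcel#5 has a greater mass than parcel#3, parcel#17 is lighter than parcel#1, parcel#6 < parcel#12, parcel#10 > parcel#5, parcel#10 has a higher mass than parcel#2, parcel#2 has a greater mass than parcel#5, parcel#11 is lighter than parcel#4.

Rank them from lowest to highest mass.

parcel#17 < parcel#6 < parcel#8 < parcel#12 < parcel#3 < parcel#5 < parcel#2 < parcel#10 < parcel#1 < parcel#11 < parcel#4 < parcel#7

Nothing is placed below parcel#17, so it is least; from there parcel#17 < parcel#6; parcel#6 < parcel#8; parcel#8 < parcel#12; parcel#12 < parcel#3; parcel#3 < parcel#5; parcel#5 < parcel#2; parcel#2 < parcel#10; parcel#10 < parcel#1; parcel#1 < parcel#11; parcel#11 < parcel#4; parcel#4 < parcel#7, each given directly.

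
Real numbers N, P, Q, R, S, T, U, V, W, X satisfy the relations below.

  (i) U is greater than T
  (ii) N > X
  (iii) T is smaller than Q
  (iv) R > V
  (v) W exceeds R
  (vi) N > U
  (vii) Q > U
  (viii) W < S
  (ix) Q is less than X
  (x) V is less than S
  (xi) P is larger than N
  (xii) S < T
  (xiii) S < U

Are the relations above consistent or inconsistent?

Every relation is compatible with V < R < W < S < T < U < Q < X < N < P; the set is consistent.

consistent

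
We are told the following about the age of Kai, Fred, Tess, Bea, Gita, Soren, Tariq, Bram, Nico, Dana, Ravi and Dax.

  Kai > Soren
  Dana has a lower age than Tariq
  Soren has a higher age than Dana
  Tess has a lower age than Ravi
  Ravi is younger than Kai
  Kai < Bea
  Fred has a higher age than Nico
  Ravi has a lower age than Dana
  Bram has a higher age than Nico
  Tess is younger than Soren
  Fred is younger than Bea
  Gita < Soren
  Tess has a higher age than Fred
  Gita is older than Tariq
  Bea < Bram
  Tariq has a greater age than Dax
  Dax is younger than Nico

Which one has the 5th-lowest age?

The consecutive relations fix a unique order: Dax < Nico < Fred < Tess < Ravi < Dana < Tariq < Gita < Soren < Kai < Bea < Bram.
Counting 5 from the smallest end gives Ravi.

Ravi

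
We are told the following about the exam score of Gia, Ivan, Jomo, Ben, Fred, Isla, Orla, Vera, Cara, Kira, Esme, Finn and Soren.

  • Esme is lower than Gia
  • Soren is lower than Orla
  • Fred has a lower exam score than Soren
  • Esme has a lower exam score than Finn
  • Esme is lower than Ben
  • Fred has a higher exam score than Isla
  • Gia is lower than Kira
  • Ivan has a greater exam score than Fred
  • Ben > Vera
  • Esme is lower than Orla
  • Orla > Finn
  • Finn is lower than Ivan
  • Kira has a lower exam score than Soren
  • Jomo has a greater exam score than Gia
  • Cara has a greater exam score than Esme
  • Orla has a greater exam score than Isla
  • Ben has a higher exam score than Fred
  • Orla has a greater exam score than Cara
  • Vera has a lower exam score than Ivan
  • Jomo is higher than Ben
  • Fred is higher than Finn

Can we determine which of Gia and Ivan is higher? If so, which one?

undetermined

Following every chain through Gia: above Gia we get Kira, Soren, Orla, Jomo; below Gia we get Esme.
Ivan is not reached, and no chain runs the other way from Ivan to Gia.
So the given relations leave the order of Gia and Ivan undetermined.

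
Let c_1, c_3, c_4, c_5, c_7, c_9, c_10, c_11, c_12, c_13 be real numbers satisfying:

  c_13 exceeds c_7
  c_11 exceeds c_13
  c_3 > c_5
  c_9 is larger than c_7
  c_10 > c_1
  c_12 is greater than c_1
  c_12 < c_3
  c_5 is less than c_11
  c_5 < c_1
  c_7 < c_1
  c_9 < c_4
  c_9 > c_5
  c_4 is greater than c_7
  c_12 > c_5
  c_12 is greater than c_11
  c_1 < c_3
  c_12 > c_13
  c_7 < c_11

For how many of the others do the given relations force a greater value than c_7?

The elements the relations force above c_7 are c_13, c_1, c_9, c_11, c_12, c_3, c_4, c_10 — no chain reaches any other.
That is 8.

8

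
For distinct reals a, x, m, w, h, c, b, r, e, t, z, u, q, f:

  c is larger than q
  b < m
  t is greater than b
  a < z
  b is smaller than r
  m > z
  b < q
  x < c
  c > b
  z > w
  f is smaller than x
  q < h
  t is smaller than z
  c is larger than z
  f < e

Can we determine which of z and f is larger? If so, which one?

Following every chain through f: above f we get x, e, c.
z is not reached, and no chain runs the other way from z to f.
So the given relations leave the order of f and z undetermined.

undetermined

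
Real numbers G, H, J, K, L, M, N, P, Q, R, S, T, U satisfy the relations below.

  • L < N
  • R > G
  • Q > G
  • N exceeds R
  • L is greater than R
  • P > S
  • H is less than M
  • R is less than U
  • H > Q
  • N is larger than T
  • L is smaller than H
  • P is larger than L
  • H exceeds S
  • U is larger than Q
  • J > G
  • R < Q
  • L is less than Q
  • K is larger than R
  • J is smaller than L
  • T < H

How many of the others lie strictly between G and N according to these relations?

The relations place G below N. An element lies strictly between them when it is forced above G and also forced below N.
Above G: {J, R, L, K, Q, H, U, M, P}. Below N: {T, J, R, L}.
Intersection: {J, R, L} — 3.

3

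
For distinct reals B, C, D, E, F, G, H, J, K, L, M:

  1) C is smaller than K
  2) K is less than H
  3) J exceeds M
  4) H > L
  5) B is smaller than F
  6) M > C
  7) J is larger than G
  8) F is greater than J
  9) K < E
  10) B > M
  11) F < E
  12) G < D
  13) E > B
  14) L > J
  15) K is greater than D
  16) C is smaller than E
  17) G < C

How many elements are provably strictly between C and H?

Chaining upward from C reaches: M, K, J, B, L, F, E.
Chaining downward from H reaches: G, D, M, K, J, L.
Strictly between C and H are those in both lists: M, K, J, L — 4 elements.

4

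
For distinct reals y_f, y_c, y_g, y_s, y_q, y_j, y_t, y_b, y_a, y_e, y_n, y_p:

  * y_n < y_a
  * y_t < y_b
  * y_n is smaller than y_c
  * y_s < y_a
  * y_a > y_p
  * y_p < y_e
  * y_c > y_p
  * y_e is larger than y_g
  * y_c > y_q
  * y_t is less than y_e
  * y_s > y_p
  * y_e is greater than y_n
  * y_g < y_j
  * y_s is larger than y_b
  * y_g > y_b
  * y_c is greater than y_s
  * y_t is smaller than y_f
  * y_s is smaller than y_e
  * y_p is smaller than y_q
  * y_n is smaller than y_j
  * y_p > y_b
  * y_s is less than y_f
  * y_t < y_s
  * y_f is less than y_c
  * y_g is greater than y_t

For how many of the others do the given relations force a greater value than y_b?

9

From y_b the given relations immediately reach y_p, y_s, y_g.
From those, y_j, y_f, y_q, y_a, y_c, y_e — 9 in total.
No other element is forced above y_b by the given relations, so the count is 9.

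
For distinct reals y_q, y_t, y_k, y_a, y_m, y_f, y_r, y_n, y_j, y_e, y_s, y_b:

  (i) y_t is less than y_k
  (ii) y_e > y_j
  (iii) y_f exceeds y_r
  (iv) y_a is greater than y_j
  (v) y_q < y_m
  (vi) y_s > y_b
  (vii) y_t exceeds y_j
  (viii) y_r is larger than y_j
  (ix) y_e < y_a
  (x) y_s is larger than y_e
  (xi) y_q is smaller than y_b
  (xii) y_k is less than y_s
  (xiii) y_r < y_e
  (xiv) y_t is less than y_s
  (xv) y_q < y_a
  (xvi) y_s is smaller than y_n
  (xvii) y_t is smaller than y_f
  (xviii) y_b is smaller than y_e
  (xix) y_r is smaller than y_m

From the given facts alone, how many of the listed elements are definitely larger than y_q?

6

From y_q the given relations immediately reach y_m, y_b, y_a.
From those, y_e, y_s — 5 in total.
From those, y_n — 6 in total.
No other element is forced above y_q by the given relations, so the count is 6.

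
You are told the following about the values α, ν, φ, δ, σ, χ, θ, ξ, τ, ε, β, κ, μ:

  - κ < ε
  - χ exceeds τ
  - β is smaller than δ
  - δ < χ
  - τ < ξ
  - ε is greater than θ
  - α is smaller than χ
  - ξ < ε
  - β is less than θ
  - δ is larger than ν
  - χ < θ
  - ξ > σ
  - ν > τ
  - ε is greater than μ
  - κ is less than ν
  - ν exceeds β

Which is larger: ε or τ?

The relevant relations are τ < ν; ν < δ; δ < χ; χ < θ; θ < ε.
Chaining these gives τ < ν < δ < χ < θ < ε.
So τ < ε; ε is the larger of the two.

ε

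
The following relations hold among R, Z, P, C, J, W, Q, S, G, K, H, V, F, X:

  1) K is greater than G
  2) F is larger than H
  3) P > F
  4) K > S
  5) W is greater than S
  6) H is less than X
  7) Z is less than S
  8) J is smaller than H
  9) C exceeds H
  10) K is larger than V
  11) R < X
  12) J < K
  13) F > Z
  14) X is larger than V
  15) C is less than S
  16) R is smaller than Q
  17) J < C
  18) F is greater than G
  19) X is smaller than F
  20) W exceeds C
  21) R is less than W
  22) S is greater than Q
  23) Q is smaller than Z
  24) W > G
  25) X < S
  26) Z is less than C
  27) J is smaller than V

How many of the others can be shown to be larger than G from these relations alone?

From G the given relations immediately reach F, W, K.
From those, P — 4 in total.
Nothing else is reachable above G; 4 in all.

4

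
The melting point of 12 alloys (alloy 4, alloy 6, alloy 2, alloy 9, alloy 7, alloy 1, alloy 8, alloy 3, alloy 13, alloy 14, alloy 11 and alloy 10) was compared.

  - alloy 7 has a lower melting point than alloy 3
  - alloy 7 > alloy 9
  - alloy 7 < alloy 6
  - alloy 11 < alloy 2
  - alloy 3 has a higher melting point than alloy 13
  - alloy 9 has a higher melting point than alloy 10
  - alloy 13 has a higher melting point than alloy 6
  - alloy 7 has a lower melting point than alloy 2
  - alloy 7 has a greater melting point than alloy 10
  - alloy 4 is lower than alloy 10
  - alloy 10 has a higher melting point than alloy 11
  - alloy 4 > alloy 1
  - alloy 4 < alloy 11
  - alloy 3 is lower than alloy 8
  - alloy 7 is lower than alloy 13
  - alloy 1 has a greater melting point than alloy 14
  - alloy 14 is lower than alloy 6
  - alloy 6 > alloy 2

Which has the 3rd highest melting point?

alloy 13

Chaining the given pairs: alloy 14 < alloy 1 < alloy 4 < alloy 11 < alloy 10 < alloy 9 < alloy 7 < alloy 2 < alloy 6 < alloy 13 < alloy 3 < alloy 8.
The 3rd largest is alloy 13.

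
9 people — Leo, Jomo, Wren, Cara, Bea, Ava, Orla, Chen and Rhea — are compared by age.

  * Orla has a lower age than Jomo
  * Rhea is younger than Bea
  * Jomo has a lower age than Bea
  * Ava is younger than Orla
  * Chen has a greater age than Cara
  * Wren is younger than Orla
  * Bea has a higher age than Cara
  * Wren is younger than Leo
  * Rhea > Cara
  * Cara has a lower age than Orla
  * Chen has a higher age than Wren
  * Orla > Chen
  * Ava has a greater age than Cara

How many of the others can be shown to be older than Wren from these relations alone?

Directly above Wren: Chen, Orla, Leo.
One step further: Jomo (4 so far).
One step further: Bea (5 so far).
No other element is forced above Wren by the given relations, so the count is 5.

5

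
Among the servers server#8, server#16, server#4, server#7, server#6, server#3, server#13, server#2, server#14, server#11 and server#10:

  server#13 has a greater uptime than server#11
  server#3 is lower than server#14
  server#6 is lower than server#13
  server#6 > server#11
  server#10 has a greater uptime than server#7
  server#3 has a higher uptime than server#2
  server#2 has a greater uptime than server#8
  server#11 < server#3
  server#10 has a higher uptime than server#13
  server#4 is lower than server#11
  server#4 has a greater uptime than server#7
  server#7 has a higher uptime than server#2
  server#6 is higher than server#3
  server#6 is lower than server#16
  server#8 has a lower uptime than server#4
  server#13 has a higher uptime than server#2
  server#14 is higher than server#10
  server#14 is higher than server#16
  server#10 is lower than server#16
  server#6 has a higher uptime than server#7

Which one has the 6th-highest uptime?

Piecing the relations together gives one ordering: server#8 < server#2 < server#7 < server#4 < server#11 < server#3 < server#6 < server#13 < server#10 < server#16 < server#14.
The 6th largest is server#3.

server#3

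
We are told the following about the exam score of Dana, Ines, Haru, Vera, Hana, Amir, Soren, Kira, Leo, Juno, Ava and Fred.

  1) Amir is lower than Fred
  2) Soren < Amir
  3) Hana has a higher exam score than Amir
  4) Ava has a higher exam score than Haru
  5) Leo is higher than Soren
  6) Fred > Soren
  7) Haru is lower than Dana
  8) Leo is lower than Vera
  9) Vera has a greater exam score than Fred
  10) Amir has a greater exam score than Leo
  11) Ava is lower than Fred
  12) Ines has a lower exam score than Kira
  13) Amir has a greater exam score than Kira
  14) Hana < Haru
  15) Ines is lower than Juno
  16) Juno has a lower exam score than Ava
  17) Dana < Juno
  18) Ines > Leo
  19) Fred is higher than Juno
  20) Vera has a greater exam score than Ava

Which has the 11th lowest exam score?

Fred

The consecutive relations fix a unique order: Soren < Leo < Ines < Kira < Amir < Hana < Haru < Dana < Juno < Ava < Fred < Vera.
The 11th smallest is Fred.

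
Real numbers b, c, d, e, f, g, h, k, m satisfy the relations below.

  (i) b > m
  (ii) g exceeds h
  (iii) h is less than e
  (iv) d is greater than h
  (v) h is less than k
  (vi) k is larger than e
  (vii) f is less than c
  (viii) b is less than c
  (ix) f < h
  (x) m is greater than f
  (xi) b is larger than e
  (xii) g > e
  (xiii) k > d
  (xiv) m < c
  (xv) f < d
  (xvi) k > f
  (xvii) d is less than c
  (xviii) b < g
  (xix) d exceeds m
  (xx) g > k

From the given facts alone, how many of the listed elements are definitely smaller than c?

From c the given relations immediately reach f, m, d, b.
From those, h, e — 6 in total.
No other element is forced below c by the given relations, so the count is 6.

6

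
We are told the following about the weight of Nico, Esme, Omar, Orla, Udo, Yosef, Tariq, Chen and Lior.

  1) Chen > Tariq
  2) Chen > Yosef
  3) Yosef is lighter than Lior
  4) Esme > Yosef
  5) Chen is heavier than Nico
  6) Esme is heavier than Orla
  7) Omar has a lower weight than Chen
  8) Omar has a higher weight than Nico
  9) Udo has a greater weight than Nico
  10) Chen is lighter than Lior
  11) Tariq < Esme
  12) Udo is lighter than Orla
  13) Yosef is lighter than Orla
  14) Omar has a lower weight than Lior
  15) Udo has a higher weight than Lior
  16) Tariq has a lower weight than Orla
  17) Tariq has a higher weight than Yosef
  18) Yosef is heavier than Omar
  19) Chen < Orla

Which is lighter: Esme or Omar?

Omar < Yosef and Yosef < Tariq give Omar < Tariq.
With Tariq < Chen: Omar < Yosef < Tariq < Chen.
With Chen < Lior: Omar < Yosef < Tariq < Chen < Lior.
Then Lior < Udo extends the chain to Udo.
Then Udo < Orla extends the chain to Orla.
Then Orla < Esme extends the chain to Esme.
So Omar < Esme; Omar is the lighter of the two.

Omar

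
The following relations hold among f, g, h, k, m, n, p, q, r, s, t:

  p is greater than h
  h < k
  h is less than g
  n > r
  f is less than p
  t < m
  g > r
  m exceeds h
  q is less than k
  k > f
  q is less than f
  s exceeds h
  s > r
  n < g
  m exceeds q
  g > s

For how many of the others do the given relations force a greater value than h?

5

Directly above h: p, k, s, m, g.
No other element is forced above h by the given relations, so the count is 5.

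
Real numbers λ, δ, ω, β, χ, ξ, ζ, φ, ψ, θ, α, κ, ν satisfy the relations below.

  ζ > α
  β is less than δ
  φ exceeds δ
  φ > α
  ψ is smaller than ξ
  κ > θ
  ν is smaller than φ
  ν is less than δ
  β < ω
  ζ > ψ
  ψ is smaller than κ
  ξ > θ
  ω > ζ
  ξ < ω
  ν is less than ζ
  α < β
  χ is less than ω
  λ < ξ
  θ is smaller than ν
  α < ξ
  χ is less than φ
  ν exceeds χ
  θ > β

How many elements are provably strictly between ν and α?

2

Chaining upward from α reaches: β, θ, κ, δ, ζ, φ, ξ, ω.
Chaining downward from ν reaches: χ, β, θ.
Strictly between α and ν are those in both lists: β, θ — 2 elements.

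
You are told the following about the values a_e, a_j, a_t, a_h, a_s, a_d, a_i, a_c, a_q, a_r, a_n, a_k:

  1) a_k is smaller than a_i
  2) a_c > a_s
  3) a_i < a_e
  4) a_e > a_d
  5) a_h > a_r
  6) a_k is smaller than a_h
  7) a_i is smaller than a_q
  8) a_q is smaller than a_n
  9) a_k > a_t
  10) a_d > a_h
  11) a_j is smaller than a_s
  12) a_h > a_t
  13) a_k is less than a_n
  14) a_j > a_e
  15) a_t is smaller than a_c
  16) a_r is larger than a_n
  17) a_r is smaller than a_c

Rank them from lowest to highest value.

The consecutive links are each given: a_t < a_k; a_k < a_i; a_i < a_q; a_q < a_n; a_n < a_r; a_r < a_h; a_h < a_d; a_d < a_e; a_e < a_j; a_j < a_s; a_s < a_c.

a_t < a_k < a_i < a_q < a_n < a_r < a_h < a_d < a_e < a_j < a_s < a_c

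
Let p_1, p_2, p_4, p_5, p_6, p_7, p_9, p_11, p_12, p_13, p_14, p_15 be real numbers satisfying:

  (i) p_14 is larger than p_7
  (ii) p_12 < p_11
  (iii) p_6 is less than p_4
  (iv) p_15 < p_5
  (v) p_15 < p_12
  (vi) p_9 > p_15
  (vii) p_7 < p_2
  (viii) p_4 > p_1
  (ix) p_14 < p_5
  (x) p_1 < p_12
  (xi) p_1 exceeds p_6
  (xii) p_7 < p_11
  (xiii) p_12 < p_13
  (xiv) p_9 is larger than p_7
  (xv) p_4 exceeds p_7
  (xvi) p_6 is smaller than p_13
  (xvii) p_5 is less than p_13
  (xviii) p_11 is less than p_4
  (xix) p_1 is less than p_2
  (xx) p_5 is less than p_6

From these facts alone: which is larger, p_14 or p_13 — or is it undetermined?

p_13

p_14 < p_5 and p_5 < p_6 give p_14 < p_6.
Then p_6 < p_1 extends the chain to p_1.
With p_1 < p_12: p_14 < p_5 < p_6 < p_1 < p_12.
With p_12 < p_13: p_14 < p_5 < p_6 < p_1 < p_12 < p_13.
So p_13 is larger.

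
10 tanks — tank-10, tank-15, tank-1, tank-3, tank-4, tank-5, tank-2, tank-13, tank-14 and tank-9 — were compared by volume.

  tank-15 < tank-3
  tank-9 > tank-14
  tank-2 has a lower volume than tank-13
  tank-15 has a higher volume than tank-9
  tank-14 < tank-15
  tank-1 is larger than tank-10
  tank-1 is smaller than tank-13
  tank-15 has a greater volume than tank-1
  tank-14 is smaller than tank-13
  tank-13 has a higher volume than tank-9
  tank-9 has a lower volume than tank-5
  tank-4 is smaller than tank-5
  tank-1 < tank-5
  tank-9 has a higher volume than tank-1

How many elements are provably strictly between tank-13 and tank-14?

1

Chaining upward from tank-14 reaches: tank-9, tank-15, tank-3, tank-5.
Chaining downward from tank-13 reaches: tank-2, tank-10, tank-1, tank-9.
Strictly between tank-14 and tank-13 are those in both lists: tank-9 — 1 element.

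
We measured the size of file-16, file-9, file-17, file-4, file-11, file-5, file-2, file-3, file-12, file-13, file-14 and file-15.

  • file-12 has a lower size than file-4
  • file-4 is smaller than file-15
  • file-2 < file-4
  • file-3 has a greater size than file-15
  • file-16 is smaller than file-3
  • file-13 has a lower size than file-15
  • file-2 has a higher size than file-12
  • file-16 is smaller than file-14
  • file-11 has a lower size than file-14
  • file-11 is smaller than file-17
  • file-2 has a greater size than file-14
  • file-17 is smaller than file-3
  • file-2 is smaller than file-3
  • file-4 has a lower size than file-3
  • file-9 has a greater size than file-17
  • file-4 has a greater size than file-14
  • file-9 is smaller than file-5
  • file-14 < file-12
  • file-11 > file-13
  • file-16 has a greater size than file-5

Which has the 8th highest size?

file-5

The consecutive relations fix a unique order: file-13 < file-11 < file-17 < file-9 < file-5 < file-16 < file-14 < file-12 < file-2 < file-4 < file-15 < file-3.
The 8th largest is file-5.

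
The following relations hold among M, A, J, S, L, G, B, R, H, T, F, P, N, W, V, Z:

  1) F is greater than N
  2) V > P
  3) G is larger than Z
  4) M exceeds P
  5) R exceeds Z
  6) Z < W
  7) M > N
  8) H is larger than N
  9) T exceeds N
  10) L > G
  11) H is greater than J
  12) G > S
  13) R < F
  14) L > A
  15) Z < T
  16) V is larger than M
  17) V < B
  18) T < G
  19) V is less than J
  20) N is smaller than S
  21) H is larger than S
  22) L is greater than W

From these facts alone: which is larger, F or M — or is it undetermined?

Following every chain through M: above M we get V, B, J, H; below M we get P, N.
F is not reached, and no chain runs the other way from F to M.
So the given relations leave the order of M and F undetermined.

undetermined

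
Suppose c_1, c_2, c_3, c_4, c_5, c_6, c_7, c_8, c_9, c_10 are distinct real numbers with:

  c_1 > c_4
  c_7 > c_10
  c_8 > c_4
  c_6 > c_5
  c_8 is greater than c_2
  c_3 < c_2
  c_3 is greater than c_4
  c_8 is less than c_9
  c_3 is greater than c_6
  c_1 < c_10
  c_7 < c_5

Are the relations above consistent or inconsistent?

Every relation is compatible with c_4 < c_1 < c_10 < c_7 < c_5 < c_6 < c_3 < c_2 < c_8 < c_9; the set is consistent.

consistent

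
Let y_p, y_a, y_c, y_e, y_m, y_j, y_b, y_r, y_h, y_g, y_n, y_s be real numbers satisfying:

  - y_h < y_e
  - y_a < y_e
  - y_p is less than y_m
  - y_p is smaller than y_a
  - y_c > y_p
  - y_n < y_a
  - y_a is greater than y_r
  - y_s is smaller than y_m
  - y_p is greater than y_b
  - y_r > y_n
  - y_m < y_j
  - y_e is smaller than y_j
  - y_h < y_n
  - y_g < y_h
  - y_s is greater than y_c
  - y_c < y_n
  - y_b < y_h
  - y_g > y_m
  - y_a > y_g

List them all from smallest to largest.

Nothing is placed below y_b, so it is least; from there y_b < y_p; y_p < y_c; y_c < y_s; y_s < y_m; y_m < y_g; y_g < y_h; y_h < y_n; y_n < y_r; y_r < y_a; y_a < y_e; y_e < y_j, each given directly.

y_b < y_p < y_c < y_s < y_m < y_g < y_h < y_n < y_r < y_a < y_e < y_j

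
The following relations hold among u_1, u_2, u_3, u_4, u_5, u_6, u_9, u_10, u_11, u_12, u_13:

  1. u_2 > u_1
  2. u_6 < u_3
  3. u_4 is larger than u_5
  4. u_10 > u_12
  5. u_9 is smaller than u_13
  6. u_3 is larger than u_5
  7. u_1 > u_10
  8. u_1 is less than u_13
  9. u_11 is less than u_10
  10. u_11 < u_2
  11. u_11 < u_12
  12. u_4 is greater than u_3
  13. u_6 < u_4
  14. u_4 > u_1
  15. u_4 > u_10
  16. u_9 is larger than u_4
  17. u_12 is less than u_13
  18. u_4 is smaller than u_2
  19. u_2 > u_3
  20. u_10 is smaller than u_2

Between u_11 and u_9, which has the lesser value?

u_11

Following the relations from u_11: u_11 < u_12 < u_10 < u_1 < u_4 < u_9.
So u_11 < u_9; u_11 is the smaller of the two.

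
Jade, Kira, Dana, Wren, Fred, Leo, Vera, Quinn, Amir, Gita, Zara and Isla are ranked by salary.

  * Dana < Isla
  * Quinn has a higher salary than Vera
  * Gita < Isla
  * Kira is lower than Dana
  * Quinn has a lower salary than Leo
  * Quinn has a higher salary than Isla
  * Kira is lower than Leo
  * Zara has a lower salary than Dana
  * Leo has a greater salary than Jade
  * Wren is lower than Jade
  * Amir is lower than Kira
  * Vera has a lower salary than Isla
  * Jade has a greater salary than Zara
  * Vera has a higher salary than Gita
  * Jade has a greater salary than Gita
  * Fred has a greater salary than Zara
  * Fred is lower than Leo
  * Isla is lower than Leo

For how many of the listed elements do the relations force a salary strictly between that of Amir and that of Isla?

Chaining upward from Amir reaches: Kira, Dana, Quinn, Leo.
Chaining downward from Isla reaches: Gita, Kira, Zara, Dana, Vera.
Strictly between Amir and Isla are those in both lists: Kira, Dana — 2 elements.

2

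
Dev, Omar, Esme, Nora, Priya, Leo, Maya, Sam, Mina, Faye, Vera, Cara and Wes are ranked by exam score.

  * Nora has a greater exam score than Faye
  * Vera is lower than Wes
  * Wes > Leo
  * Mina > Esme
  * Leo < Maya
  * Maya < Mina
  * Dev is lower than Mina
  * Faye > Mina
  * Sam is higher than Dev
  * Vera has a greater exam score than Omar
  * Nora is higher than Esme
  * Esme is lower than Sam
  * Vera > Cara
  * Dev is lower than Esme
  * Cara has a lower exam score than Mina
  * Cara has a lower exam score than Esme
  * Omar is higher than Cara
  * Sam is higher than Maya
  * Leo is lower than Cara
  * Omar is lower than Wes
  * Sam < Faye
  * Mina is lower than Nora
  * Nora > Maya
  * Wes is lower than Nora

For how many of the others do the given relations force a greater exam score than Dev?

5

The elements the relations force above Dev are Esme, Mina, Sam, Faye, Nora — no chain reaches any other.
That is 5.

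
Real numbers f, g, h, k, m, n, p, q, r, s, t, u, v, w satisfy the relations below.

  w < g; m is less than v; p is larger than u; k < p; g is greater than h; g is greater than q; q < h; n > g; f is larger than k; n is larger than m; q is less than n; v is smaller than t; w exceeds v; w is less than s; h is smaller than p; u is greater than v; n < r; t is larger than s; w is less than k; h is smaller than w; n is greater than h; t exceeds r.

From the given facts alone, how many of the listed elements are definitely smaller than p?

7

The elements the relations force below p are q, h, m, v, w, k, u — no chain reaches any other.
That is 7.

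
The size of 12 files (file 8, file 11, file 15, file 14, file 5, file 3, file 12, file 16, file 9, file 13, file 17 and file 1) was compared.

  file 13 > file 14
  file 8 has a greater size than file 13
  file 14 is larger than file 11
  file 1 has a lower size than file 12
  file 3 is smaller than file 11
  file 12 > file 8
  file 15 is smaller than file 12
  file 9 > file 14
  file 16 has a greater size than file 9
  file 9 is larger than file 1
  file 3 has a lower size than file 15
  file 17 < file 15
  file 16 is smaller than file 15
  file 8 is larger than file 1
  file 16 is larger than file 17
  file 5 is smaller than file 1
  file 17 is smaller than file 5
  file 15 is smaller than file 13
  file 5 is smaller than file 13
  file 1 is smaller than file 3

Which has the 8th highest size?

Chaining the given pairs: file 17 < file 5 < file 1 < file 3 < file 11 < file 14 < file 9 < file 16 < file 15 < file 13 < file 8 < file 12.
Counting 8 from the largest end gives file 11.

file 11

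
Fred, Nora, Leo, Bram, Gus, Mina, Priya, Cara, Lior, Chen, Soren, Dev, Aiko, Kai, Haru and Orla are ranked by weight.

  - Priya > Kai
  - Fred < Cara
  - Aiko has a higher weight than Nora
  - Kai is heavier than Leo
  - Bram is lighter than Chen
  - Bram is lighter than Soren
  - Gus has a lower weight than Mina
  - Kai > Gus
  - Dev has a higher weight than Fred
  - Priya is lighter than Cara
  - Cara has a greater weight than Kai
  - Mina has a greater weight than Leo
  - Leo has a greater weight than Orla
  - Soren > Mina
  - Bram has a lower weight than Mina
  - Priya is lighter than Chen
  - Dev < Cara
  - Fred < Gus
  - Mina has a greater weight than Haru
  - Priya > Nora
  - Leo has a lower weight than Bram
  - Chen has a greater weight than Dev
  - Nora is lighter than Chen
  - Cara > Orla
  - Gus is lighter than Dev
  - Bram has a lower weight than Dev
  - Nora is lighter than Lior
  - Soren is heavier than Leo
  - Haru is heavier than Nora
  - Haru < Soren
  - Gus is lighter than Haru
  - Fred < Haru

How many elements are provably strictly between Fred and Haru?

1

Chaining upward from Fred reaches: Gus, Dev, Mina, Kai, Priya, Cara, Chen, Soren.
Chaining downward from Haru reaches: Nora, Gus.
Strictly between Fred and Haru are those in both lists: Gus — 1 element.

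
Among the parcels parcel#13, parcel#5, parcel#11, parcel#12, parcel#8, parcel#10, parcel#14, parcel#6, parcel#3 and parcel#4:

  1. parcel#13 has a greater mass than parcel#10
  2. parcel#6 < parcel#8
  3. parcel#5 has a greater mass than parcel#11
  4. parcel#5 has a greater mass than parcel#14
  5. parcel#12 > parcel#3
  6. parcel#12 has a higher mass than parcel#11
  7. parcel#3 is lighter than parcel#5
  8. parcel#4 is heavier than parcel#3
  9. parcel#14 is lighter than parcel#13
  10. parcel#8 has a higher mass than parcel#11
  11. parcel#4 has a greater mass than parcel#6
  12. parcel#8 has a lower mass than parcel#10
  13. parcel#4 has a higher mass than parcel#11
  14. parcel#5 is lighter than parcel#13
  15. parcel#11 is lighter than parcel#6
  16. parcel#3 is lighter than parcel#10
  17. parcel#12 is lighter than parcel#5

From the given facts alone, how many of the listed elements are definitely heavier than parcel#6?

The elements the relations force above parcel#6 are parcel#8, parcel#10, parcel#4, parcel#13 — no chain reaches any other.
That is 4.

4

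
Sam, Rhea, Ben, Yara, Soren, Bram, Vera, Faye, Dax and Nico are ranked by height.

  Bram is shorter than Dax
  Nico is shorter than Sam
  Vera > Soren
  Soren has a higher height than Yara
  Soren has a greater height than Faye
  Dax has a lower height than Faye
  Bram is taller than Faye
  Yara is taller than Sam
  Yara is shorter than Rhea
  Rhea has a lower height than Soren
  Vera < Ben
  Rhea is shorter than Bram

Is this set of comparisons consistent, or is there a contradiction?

inconsistent

We have Faye < Bram stated directly, yet also Bram < Dax < Faye by chaining the others — so Bram < Faye. Contradiction.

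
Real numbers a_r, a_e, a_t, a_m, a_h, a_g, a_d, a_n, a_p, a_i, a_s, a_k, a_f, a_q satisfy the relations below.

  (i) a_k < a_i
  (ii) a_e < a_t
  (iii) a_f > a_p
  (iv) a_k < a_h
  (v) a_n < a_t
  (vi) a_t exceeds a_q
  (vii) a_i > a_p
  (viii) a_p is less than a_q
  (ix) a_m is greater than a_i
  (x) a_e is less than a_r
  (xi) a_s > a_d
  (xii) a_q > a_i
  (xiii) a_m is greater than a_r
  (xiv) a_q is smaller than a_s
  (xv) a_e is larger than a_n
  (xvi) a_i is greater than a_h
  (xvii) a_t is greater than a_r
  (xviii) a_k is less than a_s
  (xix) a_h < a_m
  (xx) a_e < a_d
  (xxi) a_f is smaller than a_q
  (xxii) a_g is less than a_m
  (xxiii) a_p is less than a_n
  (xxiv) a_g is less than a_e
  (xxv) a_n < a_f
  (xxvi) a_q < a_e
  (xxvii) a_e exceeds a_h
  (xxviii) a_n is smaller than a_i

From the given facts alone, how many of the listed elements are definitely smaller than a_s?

From a_s the given relations immediately reach a_k, a_q, a_d.
From those, a_p, a_i, a_f, a_e — 7 in total.
From those, a_h, a_n, a_g — 10 in total.
No other element is forced below a_s by the given relations, so the count is 10.

10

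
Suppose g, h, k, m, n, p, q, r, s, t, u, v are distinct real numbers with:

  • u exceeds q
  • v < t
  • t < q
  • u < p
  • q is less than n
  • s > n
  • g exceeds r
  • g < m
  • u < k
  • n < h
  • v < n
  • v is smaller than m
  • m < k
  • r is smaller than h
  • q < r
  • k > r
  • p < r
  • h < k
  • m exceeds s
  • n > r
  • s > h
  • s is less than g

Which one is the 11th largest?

t

Piecing the relations together gives one ordering: v < t < q < u < p < r < n < h < s < g < m < k.
Counting 11 from the largest end gives t.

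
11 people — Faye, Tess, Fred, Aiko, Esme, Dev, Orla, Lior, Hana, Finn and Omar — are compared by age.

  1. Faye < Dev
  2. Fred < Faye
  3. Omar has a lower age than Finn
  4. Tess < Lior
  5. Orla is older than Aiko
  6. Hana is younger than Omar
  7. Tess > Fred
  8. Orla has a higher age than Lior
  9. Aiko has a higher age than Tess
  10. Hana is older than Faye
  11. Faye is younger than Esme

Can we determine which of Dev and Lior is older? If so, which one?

Following every chain through Lior: above Lior we get Orla; below Lior we get Fred, Tess.
Dev is not reached, and no chain runs the other way from Dev to Lior.
So the given relations leave the order of Lior and Dev undetermined.

undetermined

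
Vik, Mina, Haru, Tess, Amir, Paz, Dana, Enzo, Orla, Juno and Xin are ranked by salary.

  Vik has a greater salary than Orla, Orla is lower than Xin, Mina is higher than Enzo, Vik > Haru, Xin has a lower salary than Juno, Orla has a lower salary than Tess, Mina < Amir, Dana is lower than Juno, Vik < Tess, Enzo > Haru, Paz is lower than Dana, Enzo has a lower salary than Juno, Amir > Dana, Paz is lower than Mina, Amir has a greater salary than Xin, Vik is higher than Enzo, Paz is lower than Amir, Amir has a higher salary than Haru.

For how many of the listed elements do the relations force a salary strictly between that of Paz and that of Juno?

1

Chaining upward from Paz reaches: Mina, Dana, Amir.
Chaining downward from Juno reaches: Haru, Orla, Enzo, Xin, Dana.
Strictly between Paz and Juno are those in both lists: Dana — 1 element.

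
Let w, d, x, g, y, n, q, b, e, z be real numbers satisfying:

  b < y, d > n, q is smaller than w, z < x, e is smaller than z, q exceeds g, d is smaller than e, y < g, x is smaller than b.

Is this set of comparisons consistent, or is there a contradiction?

Every relation is compatible with n < d < e < z < x < b < y < g < q < w; the set is consistent.

consistent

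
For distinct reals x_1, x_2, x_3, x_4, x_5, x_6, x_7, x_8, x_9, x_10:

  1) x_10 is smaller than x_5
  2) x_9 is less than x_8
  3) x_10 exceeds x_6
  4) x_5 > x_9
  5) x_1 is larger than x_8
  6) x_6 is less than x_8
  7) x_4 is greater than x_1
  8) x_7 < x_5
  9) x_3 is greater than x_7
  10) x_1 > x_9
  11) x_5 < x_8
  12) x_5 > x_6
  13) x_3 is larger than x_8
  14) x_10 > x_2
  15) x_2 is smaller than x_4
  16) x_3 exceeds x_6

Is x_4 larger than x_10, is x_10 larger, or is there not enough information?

x_4

Chaining the given relations: x_10 < x_5 < x_8 < x_1 < x_4.
So x_4 is larger.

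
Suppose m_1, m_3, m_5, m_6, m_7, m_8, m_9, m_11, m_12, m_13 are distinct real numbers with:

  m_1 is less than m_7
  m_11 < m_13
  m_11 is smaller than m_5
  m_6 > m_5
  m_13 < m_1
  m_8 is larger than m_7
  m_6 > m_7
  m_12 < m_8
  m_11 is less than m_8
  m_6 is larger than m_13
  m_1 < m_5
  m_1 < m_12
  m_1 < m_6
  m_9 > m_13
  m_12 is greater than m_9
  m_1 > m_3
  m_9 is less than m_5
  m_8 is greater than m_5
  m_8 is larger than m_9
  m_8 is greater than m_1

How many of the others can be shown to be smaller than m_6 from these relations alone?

Directly below m_6: m_13, m_1, m_5, m_7.
One step further: m_11, m_3, m_9 (7 so far).
Nothing else is reachable below m_6; 7 in all.

7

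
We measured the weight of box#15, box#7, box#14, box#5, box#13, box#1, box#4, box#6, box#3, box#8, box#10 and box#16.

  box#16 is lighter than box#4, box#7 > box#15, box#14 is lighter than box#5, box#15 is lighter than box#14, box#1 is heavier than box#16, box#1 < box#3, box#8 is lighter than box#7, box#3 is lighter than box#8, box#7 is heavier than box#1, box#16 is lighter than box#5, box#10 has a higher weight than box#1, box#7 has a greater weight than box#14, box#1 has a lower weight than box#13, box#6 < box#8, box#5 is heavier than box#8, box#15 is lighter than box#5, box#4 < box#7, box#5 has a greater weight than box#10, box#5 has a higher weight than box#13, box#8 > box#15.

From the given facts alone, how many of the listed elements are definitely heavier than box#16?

8

Directly above box#16: box#1, box#4, box#5.
One step further: box#13, box#10, box#3, box#7 (7 so far).
One step further: box#8 (8 so far).
Nothing else is reachable above box#16; 8 in all.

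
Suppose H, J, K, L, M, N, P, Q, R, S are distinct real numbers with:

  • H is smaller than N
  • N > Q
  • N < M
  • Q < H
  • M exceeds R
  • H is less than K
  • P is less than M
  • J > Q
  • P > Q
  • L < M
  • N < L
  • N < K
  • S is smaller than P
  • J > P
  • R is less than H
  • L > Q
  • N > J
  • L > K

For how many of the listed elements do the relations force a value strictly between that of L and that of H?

Chaining upward from H reaches: N, K, M.
Chaining downward from L reaches: S, R, Q, P, J, N, K.
Strictly between H and L are those in both lists: N, K — 2 elements.

2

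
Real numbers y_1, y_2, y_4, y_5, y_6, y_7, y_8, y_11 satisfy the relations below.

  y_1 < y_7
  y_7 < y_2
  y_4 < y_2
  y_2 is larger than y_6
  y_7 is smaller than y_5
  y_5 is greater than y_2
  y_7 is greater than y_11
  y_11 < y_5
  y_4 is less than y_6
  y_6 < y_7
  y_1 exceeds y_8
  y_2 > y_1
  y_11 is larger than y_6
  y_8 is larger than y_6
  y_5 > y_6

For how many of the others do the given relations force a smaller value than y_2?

The elements the relations force below y_2 are y_4, y_6, y_11, y_8, y_1, y_7 — no chain reaches any other.
That is 6.

6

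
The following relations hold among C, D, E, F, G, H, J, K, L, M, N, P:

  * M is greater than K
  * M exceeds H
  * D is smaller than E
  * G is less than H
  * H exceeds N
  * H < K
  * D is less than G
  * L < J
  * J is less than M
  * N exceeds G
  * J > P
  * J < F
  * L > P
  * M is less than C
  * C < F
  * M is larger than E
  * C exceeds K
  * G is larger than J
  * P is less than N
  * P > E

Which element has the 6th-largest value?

N

The consecutive relations fix a unique order: D < E < P < L < J < G < N < H < K < M < C < F.
The 6th largest is N.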